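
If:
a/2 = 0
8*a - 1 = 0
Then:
No Solution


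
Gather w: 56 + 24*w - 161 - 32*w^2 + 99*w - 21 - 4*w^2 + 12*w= -36*w^2 + 135*w - 126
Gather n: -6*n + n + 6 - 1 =5 - 5*n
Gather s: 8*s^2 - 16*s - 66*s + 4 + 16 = 8*s^2 - 82*s + 20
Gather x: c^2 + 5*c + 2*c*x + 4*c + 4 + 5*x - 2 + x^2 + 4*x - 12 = c^2 + 9*c + x^2 + x*(2*c + 9) - 10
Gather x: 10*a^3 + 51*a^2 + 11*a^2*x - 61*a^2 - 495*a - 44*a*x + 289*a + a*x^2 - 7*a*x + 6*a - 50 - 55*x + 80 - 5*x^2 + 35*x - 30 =10*a^3 - 10*a^2 - 200*a + x^2*(a - 5) + x*(11*a^2 - 51*a - 20)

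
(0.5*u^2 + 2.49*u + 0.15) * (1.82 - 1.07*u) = -0.535*u^3 - 1.7543*u^2 + 4.3713*u + 0.273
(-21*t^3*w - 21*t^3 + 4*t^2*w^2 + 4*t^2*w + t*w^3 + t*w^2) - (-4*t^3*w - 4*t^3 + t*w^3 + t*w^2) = -17*t^3*w - 17*t^3 + 4*t^2*w^2 + 4*t^2*w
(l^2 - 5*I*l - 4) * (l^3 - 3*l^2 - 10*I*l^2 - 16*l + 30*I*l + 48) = l^5 - 3*l^4 - 15*I*l^4 - 70*l^3 + 45*I*l^3 + 210*l^2 + 120*I*l^2 + 64*l - 360*I*l - 192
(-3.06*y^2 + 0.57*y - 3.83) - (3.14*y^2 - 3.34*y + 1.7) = -6.2*y^2 + 3.91*y - 5.53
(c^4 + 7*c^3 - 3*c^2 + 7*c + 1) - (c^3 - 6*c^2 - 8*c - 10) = c^4 + 6*c^3 + 3*c^2 + 15*c + 11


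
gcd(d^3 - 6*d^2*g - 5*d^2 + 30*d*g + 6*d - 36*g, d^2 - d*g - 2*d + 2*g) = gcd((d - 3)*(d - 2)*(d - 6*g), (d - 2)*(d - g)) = d - 2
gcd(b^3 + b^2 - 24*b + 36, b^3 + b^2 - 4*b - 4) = b - 2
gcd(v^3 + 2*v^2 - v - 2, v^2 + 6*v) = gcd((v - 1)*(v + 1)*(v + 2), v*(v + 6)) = 1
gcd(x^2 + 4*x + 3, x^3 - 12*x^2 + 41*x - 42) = 1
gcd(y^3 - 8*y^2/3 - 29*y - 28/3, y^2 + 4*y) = y + 4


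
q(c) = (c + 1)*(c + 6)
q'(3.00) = 13.00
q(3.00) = 36.00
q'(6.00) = 19.00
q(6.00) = 84.00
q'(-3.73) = -0.46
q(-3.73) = -6.20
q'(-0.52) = 5.96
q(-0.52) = 2.63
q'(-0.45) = 6.10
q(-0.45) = 3.05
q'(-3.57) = -0.14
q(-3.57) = -6.25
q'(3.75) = 14.50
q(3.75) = 46.31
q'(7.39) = 21.78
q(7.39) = 112.34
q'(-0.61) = 5.78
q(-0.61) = 2.10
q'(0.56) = 8.12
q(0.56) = 10.23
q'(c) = 2*c + 7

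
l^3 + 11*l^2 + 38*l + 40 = (l + 2)*(l + 4)*(l + 5)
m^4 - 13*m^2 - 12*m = m*(m - 4)*(m + 1)*(m + 3)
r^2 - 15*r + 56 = (r - 8)*(r - 7)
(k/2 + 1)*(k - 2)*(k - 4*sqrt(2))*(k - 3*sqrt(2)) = k^4/2 - 7*sqrt(2)*k^3/2 + 10*k^2 + 14*sqrt(2)*k - 48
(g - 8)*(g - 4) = g^2 - 12*g + 32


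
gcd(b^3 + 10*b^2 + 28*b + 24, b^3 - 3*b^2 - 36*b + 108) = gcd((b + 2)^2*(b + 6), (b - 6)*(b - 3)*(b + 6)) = b + 6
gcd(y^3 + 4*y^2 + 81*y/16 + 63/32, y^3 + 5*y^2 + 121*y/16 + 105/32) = y^2 + 5*y/2 + 21/16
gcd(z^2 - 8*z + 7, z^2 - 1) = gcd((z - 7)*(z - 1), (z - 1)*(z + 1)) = z - 1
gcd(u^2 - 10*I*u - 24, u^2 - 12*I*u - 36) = u - 6*I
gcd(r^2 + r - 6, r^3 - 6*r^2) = 1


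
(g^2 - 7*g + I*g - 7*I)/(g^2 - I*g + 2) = (g - 7)/(g - 2*I)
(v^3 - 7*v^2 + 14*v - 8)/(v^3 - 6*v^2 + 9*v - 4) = (v - 2)/(v - 1)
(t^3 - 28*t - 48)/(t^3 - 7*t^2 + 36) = (t + 4)/(t - 3)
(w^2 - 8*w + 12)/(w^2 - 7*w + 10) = (w - 6)/(w - 5)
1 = 1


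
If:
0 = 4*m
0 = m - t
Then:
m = 0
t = 0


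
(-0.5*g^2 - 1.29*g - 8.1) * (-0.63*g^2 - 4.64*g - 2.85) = 0.315*g^4 + 3.1327*g^3 + 12.5136*g^2 + 41.2605*g + 23.085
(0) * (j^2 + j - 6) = 0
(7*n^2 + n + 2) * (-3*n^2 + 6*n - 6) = -21*n^4 + 39*n^3 - 42*n^2 + 6*n - 12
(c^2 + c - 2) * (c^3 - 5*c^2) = c^5 - 4*c^4 - 7*c^3 + 10*c^2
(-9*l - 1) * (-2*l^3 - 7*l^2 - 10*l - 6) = 18*l^4 + 65*l^3 + 97*l^2 + 64*l + 6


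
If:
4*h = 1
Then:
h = 1/4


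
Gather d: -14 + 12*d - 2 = 12*d - 16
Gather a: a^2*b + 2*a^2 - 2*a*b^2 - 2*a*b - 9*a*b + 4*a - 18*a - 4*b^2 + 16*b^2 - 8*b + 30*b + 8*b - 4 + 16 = a^2*(b + 2) + a*(-2*b^2 - 11*b - 14) + 12*b^2 + 30*b + 12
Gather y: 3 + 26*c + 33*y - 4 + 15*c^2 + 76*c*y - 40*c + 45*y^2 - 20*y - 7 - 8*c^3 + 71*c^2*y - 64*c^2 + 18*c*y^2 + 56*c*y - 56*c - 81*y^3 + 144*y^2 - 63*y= -8*c^3 - 49*c^2 - 70*c - 81*y^3 + y^2*(18*c + 189) + y*(71*c^2 + 132*c - 50) - 8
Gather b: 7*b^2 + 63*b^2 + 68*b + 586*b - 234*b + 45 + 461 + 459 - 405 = 70*b^2 + 420*b + 560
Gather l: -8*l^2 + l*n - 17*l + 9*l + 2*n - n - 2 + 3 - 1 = -8*l^2 + l*(n - 8) + n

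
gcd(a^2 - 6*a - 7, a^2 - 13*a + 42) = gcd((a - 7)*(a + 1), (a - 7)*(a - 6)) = a - 7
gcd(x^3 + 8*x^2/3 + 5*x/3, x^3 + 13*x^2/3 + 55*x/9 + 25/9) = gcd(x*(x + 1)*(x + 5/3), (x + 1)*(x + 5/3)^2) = x^2 + 8*x/3 + 5/3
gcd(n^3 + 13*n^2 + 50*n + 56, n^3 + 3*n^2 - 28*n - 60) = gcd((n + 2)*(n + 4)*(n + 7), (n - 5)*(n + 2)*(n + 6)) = n + 2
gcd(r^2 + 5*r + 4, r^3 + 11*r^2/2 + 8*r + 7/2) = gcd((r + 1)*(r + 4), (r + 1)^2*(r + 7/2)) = r + 1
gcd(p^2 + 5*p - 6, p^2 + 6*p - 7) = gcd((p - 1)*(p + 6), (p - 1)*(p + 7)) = p - 1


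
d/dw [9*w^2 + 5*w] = 18*w + 5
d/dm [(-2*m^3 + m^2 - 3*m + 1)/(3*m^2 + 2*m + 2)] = (-6*m^4 - 8*m^3 - m^2 - 2*m - 8)/(9*m^4 + 12*m^3 + 16*m^2 + 8*m + 4)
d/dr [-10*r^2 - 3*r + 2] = -20*r - 3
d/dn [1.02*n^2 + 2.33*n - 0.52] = 2.04*n + 2.33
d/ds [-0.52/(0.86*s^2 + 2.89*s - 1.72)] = (0.8944*s + 1.5028)/(0.86*s^2 + 2.89*s - 1.72)^2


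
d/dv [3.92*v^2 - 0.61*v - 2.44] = 7.84*v - 0.61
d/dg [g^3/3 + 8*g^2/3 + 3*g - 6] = g^2 + 16*g/3 + 3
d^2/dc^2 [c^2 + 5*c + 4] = 2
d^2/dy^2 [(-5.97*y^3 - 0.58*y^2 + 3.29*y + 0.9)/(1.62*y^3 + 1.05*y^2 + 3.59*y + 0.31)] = (17.265636*y^6 + 260.127612*y^5 + 118.137852*y^4 - 148.066074*y^3 - 21.199374*y^2 + 7.77574799999999*y + 15.178322)/(4.251528*y^9 + 8.26686*y^8 + 33.622938*y^7 + 40.237857*y^6 + 77.673951*y^5 + 52.440228*y^4 + 53.746595*y^3 + 12.288648*y^2 + 1.034997*y + 0.029791)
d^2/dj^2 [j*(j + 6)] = 2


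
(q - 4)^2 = q^2 - 8*q + 16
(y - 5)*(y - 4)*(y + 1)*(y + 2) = y^4 - 6*y^3 - 5*y^2 + 42*y + 40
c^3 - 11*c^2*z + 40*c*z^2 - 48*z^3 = (c - 4*z)^2*(c - 3*z)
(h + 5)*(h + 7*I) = h^2 + 5*h + 7*I*h + 35*I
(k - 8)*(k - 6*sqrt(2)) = k^2 - 6*sqrt(2)*k - 8*k + 48*sqrt(2)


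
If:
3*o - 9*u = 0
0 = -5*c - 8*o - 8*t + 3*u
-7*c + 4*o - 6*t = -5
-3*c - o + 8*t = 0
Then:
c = 2/5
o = -2/5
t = 1/10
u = -2/15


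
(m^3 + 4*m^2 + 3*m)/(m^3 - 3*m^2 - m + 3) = m*(m + 3)/(m^2 - 4*m + 3)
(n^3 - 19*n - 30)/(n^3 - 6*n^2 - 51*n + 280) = (n^2 + 5*n + 6)/(n^2 - n - 56)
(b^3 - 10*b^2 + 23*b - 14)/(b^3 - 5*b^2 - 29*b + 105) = (b^2 - 3*b + 2)/(b^2 + 2*b - 15)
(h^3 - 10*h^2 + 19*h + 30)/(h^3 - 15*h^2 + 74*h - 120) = (h + 1)/(h - 4)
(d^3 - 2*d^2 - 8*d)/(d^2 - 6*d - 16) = d*(d - 4)/(d - 8)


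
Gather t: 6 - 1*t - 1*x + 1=-t - x + 7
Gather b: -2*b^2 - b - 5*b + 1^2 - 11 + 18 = -2*b^2 - 6*b + 8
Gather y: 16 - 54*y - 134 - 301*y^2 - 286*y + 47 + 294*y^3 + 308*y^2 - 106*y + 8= 294*y^3 + 7*y^2 - 446*y - 63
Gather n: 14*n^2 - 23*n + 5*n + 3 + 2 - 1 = 14*n^2 - 18*n + 4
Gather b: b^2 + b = b^2 + b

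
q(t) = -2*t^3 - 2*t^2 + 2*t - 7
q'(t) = -6*t^2 - 4*t + 2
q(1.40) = -13.61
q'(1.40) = -15.36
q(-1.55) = -7.46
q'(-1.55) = -6.22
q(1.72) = -19.65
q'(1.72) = -22.63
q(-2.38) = 3.87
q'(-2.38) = -22.47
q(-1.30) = -8.59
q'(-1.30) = -2.94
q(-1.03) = -9.00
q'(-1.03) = -0.25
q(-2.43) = 5.03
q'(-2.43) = -23.71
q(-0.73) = -8.75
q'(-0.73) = 1.72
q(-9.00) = 1271.00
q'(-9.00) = -448.00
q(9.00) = -1609.00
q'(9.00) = -520.00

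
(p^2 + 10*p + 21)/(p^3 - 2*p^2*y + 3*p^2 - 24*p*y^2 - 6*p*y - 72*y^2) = (-p - 7)/(-p^2 + 2*p*y + 24*y^2)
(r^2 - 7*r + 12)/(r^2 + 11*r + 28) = (r^2 - 7*r + 12)/(r^2 + 11*r + 28)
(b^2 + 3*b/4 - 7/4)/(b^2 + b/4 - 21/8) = 2*(b - 1)/(2*b - 3)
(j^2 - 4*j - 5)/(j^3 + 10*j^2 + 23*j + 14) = (j - 5)/(j^2 + 9*j + 14)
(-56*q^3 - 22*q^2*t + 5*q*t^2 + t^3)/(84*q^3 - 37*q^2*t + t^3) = (-2*q - t)/(3*q - t)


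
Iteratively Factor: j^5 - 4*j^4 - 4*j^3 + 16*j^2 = (j + 2)*(j^4 - 6*j^3 + 8*j^2) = (j - 4)*(j + 2)*(j^3 - 2*j^2) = j*(j - 4)*(j + 2)*(j^2 - 2*j) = j*(j - 4)*(j - 2)*(j + 2)*(j)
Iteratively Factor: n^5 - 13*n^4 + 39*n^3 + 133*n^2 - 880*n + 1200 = (n - 5)*(n^4 - 8*n^3 - n^2 + 128*n - 240) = (n - 5)^2*(n^3 - 3*n^2 - 16*n + 48) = (n - 5)^2*(n + 4)*(n^2 - 7*n + 12) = (n - 5)^2*(n - 4)*(n + 4)*(n - 3)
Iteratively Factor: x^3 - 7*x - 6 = (x + 2)*(x^2 - 2*x - 3) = (x + 1)*(x + 2)*(x - 3)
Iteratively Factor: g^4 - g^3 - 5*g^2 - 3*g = (g - 3)*(g^3 + 2*g^2 + g) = g*(g - 3)*(g^2 + 2*g + 1) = g*(g - 3)*(g + 1)*(g + 1)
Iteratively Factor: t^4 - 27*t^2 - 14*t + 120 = (t - 2)*(t^3 + 2*t^2 - 23*t - 60) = (t - 2)*(t + 3)*(t^2 - t - 20) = (t - 5)*(t - 2)*(t + 3)*(t + 4)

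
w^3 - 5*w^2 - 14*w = w*(w - 7)*(w + 2)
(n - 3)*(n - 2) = n^2 - 5*n + 6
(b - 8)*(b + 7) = b^2 - b - 56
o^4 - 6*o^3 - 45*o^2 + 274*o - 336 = (o - 8)*(o - 3)*(o - 2)*(o + 7)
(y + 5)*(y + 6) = y^2 + 11*y + 30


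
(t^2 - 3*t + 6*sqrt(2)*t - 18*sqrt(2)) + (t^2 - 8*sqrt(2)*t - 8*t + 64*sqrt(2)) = 2*t^2 - 11*t - 2*sqrt(2)*t + 46*sqrt(2)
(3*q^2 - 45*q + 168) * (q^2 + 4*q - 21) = 3*q^4 - 33*q^3 - 75*q^2 + 1617*q - 3528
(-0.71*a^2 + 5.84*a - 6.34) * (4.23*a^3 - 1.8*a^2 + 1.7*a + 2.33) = -3.0033*a^5 + 25.9812*a^4 - 38.5372*a^3 + 19.6857*a^2 + 2.8292*a - 14.7722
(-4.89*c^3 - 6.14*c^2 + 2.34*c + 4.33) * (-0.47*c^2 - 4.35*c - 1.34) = 2.2983*c^5 + 24.1573*c^4 + 32.1618*c^3 - 3.9865*c^2 - 21.9711*c - 5.8022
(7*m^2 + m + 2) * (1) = 7*m^2 + m + 2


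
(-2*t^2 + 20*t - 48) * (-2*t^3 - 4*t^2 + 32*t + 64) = 4*t^5 - 32*t^4 - 48*t^3 + 704*t^2 - 256*t - 3072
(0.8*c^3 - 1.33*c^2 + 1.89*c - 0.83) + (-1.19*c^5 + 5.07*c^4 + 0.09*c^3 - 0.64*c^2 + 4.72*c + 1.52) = -1.19*c^5 + 5.07*c^4 + 0.89*c^3 - 1.97*c^2 + 6.61*c + 0.69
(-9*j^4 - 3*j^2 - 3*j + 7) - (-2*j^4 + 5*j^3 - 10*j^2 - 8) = -7*j^4 - 5*j^3 + 7*j^2 - 3*j + 15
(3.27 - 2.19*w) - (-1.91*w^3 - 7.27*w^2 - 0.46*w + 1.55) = 1.91*w^3 + 7.27*w^2 - 1.73*w + 1.72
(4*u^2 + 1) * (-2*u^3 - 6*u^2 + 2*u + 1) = -8*u^5 - 24*u^4 + 6*u^3 - 2*u^2 + 2*u + 1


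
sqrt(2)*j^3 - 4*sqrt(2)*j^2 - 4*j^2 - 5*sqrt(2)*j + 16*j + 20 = (j - 5)*(j - 2*sqrt(2))*(sqrt(2)*j + sqrt(2))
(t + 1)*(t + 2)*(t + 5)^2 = t^4 + 13*t^3 + 57*t^2 + 95*t + 50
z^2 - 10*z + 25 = (z - 5)^2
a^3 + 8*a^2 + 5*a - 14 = (a - 1)*(a + 2)*(a + 7)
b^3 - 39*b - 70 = (b - 7)*(b + 2)*(b + 5)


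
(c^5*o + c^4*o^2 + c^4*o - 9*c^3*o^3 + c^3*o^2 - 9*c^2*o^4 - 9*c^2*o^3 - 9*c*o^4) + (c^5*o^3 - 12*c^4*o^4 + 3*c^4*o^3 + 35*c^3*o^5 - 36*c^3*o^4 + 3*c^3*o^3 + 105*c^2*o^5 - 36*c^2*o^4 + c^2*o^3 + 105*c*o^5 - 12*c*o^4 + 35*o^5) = c^5*o^3 + c^5*o - 12*c^4*o^4 + 3*c^4*o^3 + c^4*o^2 + c^4*o + 35*c^3*o^5 - 36*c^3*o^4 - 6*c^3*o^3 + c^3*o^2 + 105*c^2*o^5 - 45*c^2*o^4 - 8*c^2*o^3 + 105*c*o^5 - 21*c*o^4 + 35*o^5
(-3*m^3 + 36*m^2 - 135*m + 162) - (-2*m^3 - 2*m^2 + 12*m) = -m^3 + 38*m^2 - 147*m + 162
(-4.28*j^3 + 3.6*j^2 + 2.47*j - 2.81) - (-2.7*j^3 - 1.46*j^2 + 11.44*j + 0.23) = -1.58*j^3 + 5.06*j^2 - 8.97*j - 3.04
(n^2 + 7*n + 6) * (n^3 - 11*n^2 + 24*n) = n^5 - 4*n^4 - 47*n^3 + 102*n^2 + 144*n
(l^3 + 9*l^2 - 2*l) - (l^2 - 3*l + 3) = l^3 + 8*l^2 + l - 3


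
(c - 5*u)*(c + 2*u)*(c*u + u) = c^3*u - 3*c^2*u^2 + c^2*u - 10*c*u^3 - 3*c*u^2 - 10*u^3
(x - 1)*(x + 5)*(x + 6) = x^3 + 10*x^2 + 19*x - 30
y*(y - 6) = y^2 - 6*y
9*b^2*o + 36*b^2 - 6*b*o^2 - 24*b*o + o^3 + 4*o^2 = (-3*b + o)^2*(o + 4)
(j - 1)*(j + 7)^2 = j^3 + 13*j^2 + 35*j - 49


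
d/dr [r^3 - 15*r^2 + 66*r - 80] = 3*r^2 - 30*r + 66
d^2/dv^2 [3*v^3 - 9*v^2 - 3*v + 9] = 18*v - 18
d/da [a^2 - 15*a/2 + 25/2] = 2*a - 15/2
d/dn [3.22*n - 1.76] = 3.22000000000000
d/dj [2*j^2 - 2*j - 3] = 4*j - 2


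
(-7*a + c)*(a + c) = -7*a^2 - 6*a*c + c^2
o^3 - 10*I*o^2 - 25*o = o*(o - 5*I)^2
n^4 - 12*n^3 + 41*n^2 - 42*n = n*(n - 7)*(n - 3)*(n - 2)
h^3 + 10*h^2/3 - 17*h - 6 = (h - 3)*(h + 1/3)*(h + 6)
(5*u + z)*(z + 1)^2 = 5*u*z^2 + 10*u*z + 5*u + z^3 + 2*z^2 + z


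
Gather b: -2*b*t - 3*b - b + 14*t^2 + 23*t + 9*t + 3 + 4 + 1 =b*(-2*t - 4) + 14*t^2 + 32*t + 8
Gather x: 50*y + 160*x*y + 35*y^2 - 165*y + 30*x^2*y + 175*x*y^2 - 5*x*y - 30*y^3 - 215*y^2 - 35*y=30*x^2*y + x*(175*y^2 + 155*y) - 30*y^3 - 180*y^2 - 150*y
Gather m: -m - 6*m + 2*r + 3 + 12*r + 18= -7*m + 14*r + 21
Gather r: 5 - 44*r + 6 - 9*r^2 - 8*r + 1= -9*r^2 - 52*r + 12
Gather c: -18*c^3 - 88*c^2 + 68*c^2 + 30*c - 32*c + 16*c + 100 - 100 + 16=-18*c^3 - 20*c^2 + 14*c + 16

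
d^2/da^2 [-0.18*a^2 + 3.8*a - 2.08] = -0.360000000000000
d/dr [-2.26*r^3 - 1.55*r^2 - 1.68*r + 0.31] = -6.78*r^2 - 3.1*r - 1.68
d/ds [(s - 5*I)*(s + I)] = 2*s - 4*I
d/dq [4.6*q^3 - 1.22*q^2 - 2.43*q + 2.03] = 13.8*q^2 - 2.44*q - 2.43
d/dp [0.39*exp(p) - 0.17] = 0.39*exp(p)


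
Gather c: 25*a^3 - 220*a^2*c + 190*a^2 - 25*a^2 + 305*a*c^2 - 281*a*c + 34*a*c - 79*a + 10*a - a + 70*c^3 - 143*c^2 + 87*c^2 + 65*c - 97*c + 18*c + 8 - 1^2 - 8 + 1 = 25*a^3 + 165*a^2 - 70*a + 70*c^3 + c^2*(305*a - 56) + c*(-220*a^2 - 247*a - 14)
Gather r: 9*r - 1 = 9*r - 1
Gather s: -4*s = -4*s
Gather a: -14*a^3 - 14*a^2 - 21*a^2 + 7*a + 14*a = -14*a^3 - 35*a^2 + 21*a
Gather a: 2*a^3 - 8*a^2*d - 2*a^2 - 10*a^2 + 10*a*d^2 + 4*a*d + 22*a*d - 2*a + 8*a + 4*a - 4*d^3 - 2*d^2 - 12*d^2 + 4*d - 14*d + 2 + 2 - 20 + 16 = 2*a^3 + a^2*(-8*d - 12) + a*(10*d^2 + 26*d + 10) - 4*d^3 - 14*d^2 - 10*d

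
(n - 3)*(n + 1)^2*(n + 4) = n^4 + 3*n^3 - 9*n^2 - 23*n - 12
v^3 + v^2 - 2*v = v*(v - 1)*(v + 2)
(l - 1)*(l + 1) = l^2 - 1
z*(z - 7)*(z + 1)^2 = z^4 - 5*z^3 - 13*z^2 - 7*z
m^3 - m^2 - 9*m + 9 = (m - 3)*(m - 1)*(m + 3)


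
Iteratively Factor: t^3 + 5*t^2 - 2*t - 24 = (t + 3)*(t^2 + 2*t - 8) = (t - 2)*(t + 3)*(t + 4)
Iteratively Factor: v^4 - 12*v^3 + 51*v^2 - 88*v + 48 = (v - 3)*(v^3 - 9*v^2 + 24*v - 16) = (v - 4)*(v - 3)*(v^2 - 5*v + 4) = (v - 4)^2*(v - 3)*(v - 1)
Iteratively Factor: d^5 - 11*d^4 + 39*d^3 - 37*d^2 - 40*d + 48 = (d - 3)*(d^4 - 8*d^3 + 15*d^2 + 8*d - 16) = (d - 4)*(d - 3)*(d^3 - 4*d^2 - d + 4) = (d - 4)*(d - 3)*(d + 1)*(d^2 - 5*d + 4) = (d - 4)*(d - 3)*(d - 1)*(d + 1)*(d - 4)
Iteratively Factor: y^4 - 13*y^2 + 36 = (y + 3)*(y^3 - 3*y^2 - 4*y + 12) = (y - 2)*(y + 3)*(y^2 - y - 6) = (y - 3)*(y - 2)*(y + 3)*(y + 2)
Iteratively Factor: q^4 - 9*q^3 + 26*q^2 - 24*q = (q - 3)*(q^3 - 6*q^2 + 8*q) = (q - 4)*(q - 3)*(q^2 - 2*q) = (q - 4)*(q - 3)*(q - 2)*(q)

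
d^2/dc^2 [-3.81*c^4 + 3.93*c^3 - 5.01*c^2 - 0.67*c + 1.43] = -45.72*c^2 + 23.58*c - 10.02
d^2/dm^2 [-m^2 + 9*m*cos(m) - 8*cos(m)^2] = -9*m*cos(m) - 32*sin(m)^2 - 18*sin(m) + 14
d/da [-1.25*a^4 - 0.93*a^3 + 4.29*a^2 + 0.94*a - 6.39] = -5.0*a^3 - 2.79*a^2 + 8.58*a + 0.94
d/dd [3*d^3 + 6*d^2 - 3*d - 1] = 9*d^2 + 12*d - 3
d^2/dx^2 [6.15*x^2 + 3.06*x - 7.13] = 12.3000000000000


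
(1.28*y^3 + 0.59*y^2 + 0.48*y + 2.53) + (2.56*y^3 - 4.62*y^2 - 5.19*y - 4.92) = 3.84*y^3 - 4.03*y^2 - 4.71*y - 2.39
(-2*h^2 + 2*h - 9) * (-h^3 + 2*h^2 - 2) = 2*h^5 - 6*h^4 + 13*h^3 - 14*h^2 - 4*h + 18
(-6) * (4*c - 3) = 18 - 24*c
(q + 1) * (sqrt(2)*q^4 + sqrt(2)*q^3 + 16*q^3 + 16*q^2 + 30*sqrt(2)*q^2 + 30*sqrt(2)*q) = sqrt(2)*q^5 + 2*sqrt(2)*q^4 + 16*q^4 + 32*q^3 + 31*sqrt(2)*q^3 + 16*q^2 + 60*sqrt(2)*q^2 + 30*sqrt(2)*q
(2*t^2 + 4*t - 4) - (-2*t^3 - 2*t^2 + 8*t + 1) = 2*t^3 + 4*t^2 - 4*t - 5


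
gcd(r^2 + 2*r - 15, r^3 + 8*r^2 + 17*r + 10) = r + 5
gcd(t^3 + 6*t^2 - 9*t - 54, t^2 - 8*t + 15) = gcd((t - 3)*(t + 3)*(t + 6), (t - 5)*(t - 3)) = t - 3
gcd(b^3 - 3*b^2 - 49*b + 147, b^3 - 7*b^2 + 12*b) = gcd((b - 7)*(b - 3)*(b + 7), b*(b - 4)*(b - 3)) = b - 3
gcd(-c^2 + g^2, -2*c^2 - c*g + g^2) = c + g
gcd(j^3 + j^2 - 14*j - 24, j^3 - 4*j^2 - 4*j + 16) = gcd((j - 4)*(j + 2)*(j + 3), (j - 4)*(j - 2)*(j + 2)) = j^2 - 2*j - 8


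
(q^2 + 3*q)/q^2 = (q + 3)/q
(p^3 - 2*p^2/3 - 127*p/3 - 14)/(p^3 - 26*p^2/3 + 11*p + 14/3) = (p + 6)/(p - 2)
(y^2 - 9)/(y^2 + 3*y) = (y - 3)/y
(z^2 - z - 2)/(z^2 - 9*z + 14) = (z + 1)/(z - 7)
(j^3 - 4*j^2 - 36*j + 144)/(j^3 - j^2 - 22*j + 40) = (j^2 - 36)/(j^2 + 3*j - 10)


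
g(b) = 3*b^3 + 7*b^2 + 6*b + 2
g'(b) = 9*b^2 + 14*b + 6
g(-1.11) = -0.14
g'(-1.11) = 1.55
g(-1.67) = -2.47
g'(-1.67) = 7.72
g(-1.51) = -1.43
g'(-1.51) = 5.38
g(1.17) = 23.41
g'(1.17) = 34.70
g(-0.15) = 1.25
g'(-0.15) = 4.10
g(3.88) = 305.89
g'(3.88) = 195.81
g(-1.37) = -0.80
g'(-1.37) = 3.71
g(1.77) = 51.19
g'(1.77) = 58.98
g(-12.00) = -4246.00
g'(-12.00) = 1134.00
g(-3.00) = -34.00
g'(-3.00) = 45.00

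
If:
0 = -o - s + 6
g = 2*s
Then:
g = 2*s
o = 6 - s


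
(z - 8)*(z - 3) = z^2 - 11*z + 24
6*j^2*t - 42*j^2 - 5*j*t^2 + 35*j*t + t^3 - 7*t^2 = (-3*j + t)*(-2*j + t)*(t - 7)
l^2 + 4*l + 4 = (l + 2)^2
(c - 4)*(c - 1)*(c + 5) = c^3 - 21*c + 20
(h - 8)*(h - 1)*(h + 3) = h^3 - 6*h^2 - 19*h + 24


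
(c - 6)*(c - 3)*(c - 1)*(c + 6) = c^4 - 4*c^3 - 33*c^2 + 144*c - 108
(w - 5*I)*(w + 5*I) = w^2 + 25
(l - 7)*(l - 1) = l^2 - 8*l + 7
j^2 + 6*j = j*(j + 6)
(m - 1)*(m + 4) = m^2 + 3*m - 4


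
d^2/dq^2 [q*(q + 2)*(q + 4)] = 6*q + 12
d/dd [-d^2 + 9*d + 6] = 9 - 2*d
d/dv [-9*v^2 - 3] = -18*v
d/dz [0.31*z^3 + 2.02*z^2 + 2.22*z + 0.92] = 0.93*z^2 + 4.04*z + 2.22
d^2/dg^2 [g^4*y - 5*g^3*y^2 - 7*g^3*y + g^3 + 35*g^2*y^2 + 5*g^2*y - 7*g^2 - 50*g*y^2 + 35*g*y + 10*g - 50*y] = 12*g^2*y - 30*g*y^2 - 42*g*y + 6*g + 70*y^2 + 10*y - 14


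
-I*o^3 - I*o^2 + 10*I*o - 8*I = (o - 2)*(o + 4)*(-I*o + I)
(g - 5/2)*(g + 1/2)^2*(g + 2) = g^4 + g^3/2 - 21*g^2/4 - 41*g/8 - 5/4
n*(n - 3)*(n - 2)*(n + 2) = n^4 - 3*n^3 - 4*n^2 + 12*n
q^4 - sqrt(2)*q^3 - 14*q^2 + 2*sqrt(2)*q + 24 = (q - 3*sqrt(2))*(q - sqrt(2))*(q + sqrt(2))*(q + 2*sqrt(2))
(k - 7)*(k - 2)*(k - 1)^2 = k^4 - 11*k^3 + 33*k^2 - 37*k + 14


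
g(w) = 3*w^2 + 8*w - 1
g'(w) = 6*w + 8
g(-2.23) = -3.92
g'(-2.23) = -5.38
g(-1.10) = -6.17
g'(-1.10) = 1.40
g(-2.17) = -4.23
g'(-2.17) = -5.02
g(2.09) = 28.82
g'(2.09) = 20.54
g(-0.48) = -4.15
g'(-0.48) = 5.12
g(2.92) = 47.94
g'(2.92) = 25.52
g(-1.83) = -5.59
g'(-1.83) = -2.98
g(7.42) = 223.53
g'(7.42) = 52.52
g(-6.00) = 59.00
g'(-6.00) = -28.00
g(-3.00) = 2.00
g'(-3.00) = -10.00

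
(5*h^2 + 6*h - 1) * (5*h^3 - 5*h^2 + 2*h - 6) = 25*h^5 + 5*h^4 - 25*h^3 - 13*h^2 - 38*h + 6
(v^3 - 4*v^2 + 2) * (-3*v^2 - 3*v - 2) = -3*v^5 + 9*v^4 + 10*v^3 + 2*v^2 - 6*v - 4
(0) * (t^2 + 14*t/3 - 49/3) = 0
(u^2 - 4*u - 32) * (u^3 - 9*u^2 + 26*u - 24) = u^5 - 13*u^4 + 30*u^3 + 160*u^2 - 736*u + 768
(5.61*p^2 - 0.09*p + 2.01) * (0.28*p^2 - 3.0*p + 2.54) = 1.5708*p^4 - 16.8552*p^3 + 15.0822*p^2 - 6.2586*p + 5.1054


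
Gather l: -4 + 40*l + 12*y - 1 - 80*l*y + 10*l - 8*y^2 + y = l*(50 - 80*y) - 8*y^2 + 13*y - 5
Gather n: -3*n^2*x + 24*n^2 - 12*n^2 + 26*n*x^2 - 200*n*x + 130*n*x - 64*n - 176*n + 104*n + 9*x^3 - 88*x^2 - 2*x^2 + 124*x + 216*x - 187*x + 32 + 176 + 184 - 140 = n^2*(12 - 3*x) + n*(26*x^2 - 70*x - 136) + 9*x^3 - 90*x^2 + 153*x + 252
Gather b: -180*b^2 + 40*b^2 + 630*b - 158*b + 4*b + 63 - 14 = -140*b^2 + 476*b + 49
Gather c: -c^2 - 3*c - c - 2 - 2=-c^2 - 4*c - 4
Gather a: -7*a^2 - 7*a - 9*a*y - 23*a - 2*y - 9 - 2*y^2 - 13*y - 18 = -7*a^2 + a*(-9*y - 30) - 2*y^2 - 15*y - 27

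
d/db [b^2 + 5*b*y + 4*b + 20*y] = 2*b + 5*y + 4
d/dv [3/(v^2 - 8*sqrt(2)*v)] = 6*(-v + 4*sqrt(2))/(v^2*(v - 8*sqrt(2))^2)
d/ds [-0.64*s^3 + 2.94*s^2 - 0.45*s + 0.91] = -1.92*s^2 + 5.88*s - 0.45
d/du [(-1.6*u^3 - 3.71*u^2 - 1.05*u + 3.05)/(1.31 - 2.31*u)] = (7.392*u^3 + 2.2821*u^2 - 9.7202*u + 5.67)/(5.3361*u^2 - 6.0522*u + 1.7161)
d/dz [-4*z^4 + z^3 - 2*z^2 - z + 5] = -16*z^3 + 3*z^2 - 4*z - 1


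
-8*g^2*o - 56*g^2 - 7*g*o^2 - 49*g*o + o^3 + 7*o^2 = (-8*g + o)*(g + o)*(o + 7)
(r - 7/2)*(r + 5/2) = r^2 - r - 35/4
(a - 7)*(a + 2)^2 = a^3 - 3*a^2 - 24*a - 28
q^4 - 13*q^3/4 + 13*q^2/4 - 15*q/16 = q*(q - 3/2)*(q - 5/4)*(q - 1/2)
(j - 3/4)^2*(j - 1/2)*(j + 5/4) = j^4 - 3*j^3/4 - 19*j^2/16 + 87*j/64 - 45/128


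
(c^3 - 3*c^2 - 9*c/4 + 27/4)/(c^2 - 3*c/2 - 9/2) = c - 3/2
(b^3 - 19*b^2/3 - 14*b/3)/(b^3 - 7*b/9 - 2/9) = 3*b*(b - 7)/(3*b^2 - 2*b - 1)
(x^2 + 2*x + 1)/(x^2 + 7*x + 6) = (x + 1)/(x + 6)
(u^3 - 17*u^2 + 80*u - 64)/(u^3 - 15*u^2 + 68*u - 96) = (u^2 - 9*u + 8)/(u^2 - 7*u + 12)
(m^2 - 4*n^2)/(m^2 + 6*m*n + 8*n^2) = (m - 2*n)/(m + 4*n)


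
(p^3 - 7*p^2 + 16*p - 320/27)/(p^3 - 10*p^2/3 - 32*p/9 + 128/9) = (p - 5/3)/(p + 2)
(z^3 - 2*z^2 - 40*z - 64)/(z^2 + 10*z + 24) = (z^2 - 6*z - 16)/(z + 6)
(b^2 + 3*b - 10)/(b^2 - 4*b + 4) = (b + 5)/(b - 2)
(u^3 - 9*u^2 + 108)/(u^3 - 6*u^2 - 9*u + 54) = (u - 6)/(u - 3)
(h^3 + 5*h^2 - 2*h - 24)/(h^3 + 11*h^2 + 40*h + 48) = (h - 2)/(h + 4)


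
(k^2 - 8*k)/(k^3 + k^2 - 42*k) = (k - 8)/(k^2 + k - 42)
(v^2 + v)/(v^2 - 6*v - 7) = v/(v - 7)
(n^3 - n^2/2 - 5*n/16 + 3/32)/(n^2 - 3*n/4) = n + 1/4 - 1/(8*n)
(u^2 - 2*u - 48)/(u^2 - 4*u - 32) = (u + 6)/(u + 4)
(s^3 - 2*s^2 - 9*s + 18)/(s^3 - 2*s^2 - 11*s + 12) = (s^2 - 5*s + 6)/(s^2 - 5*s + 4)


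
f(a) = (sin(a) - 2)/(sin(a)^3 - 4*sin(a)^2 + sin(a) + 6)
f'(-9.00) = -0.64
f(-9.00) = -0.50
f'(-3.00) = -0.31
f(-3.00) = -0.37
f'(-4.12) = -0.01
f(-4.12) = -0.25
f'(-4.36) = -0.00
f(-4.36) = -0.25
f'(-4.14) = -0.01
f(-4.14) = -0.25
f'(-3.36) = -0.13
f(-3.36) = -0.30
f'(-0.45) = 0.69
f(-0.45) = -0.52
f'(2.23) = -0.02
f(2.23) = -0.25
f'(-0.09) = 0.27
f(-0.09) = -0.36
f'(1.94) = -0.00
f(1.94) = -0.25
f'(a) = (sin(a) - 2)*(-3*sin(a)^2*cos(a) + 8*sin(a)*cos(a) - cos(a))/(sin(a)^3 - 4*sin(a)^2 + sin(a) + 6)^2 + cos(a)/(sin(a)^3 - 4*sin(a)^2 + sin(a) + 6)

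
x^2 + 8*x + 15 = (x + 3)*(x + 5)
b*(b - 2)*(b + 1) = b^3 - b^2 - 2*b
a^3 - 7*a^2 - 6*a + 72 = (a - 6)*(a - 4)*(a + 3)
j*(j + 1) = j^2 + j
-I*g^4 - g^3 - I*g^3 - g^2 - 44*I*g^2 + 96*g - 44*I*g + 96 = (g - 8*I)*(g + 3*I)*(g + 4*I)*(-I*g - I)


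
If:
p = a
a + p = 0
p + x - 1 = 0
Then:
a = 0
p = 0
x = 1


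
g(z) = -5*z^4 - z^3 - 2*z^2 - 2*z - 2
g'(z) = -20*z^3 - 3*z^2 - 4*z - 2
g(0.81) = -7.62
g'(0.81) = -17.84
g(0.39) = -3.26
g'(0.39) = -5.20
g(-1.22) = -11.80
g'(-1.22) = 34.73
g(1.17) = -18.05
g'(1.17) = -42.82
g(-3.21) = -513.98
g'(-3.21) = 641.45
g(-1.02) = -6.39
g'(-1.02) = 20.18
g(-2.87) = -328.33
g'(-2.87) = 457.57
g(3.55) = -873.16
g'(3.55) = -948.78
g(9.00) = -33716.00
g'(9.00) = -14861.00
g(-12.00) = -102218.00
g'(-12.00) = 34174.00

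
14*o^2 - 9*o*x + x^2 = (-7*o + x)*(-2*o + x)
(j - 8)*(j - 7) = j^2 - 15*j + 56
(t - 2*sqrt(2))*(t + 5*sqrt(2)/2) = t^2 + sqrt(2)*t/2 - 10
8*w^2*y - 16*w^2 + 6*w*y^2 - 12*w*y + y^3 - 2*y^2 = (2*w + y)*(4*w + y)*(y - 2)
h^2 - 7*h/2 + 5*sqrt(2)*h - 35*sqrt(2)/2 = (h - 7/2)*(h + 5*sqrt(2))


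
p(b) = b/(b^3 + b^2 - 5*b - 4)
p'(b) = b*(-3*b^2 - 2*b + 5)/(b^3 + b^2 - 5*b - 4)^2 + 1/(b^3 + b^2 - 5*b - 4)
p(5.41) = 0.03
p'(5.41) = -0.01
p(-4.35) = 0.10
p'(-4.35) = 0.07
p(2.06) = -1.57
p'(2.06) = -14.89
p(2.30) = 1.18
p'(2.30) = -8.78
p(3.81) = 0.08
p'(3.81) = -0.06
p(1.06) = -0.15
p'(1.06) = -0.15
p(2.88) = 0.21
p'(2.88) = -0.32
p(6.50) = 0.02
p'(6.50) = -0.01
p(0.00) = 0.00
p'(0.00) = -0.25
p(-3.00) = 0.43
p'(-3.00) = 0.84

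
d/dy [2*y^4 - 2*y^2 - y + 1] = 8*y^3 - 4*y - 1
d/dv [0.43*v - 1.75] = 0.430000000000000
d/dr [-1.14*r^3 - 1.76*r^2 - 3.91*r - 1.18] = -3.42*r^2 - 3.52*r - 3.91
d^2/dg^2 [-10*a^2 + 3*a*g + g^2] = 2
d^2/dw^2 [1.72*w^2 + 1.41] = 3.44000000000000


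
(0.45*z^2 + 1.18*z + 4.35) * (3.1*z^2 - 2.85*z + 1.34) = 1.395*z^4 + 2.3755*z^3 + 10.725*z^2 - 10.8163*z + 5.829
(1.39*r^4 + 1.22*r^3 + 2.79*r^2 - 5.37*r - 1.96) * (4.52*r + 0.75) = 6.2828*r^5 + 6.5569*r^4 + 13.5258*r^3 - 22.1799*r^2 - 12.8867*r - 1.47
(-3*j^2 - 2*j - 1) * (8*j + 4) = -24*j^3 - 28*j^2 - 16*j - 4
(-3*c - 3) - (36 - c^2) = c^2 - 3*c - 39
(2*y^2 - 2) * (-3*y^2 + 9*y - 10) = -6*y^4 + 18*y^3 - 14*y^2 - 18*y + 20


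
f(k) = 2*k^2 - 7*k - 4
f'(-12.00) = -55.00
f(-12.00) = 368.00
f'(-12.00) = -55.00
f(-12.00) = 368.00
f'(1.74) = -0.04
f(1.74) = -10.12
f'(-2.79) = -18.16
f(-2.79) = 31.10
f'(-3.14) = -19.56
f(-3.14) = 37.70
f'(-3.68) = -21.72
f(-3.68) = 48.84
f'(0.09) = -6.64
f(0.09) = -4.61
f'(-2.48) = -16.92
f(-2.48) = 25.66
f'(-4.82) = -26.28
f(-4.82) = 76.20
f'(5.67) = 15.68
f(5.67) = 20.61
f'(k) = 4*k - 7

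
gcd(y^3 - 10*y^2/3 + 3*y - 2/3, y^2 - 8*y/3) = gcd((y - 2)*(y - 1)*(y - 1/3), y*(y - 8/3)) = 1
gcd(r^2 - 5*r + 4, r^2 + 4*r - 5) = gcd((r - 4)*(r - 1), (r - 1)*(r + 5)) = r - 1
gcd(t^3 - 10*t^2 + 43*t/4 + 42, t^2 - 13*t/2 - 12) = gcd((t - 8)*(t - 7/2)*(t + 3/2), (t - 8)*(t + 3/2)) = t^2 - 13*t/2 - 12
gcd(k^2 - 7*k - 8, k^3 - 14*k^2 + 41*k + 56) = k^2 - 7*k - 8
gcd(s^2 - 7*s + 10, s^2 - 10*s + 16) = s - 2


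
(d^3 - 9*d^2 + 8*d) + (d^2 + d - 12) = d^3 - 8*d^2 + 9*d - 12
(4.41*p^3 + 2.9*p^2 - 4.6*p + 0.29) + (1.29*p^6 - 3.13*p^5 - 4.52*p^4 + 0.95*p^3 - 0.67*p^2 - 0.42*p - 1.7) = 1.29*p^6 - 3.13*p^5 - 4.52*p^4 + 5.36*p^3 + 2.23*p^2 - 5.02*p - 1.41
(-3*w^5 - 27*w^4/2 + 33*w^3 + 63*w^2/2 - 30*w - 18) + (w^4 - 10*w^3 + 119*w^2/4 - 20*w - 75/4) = -3*w^5 - 25*w^4/2 + 23*w^3 + 245*w^2/4 - 50*w - 147/4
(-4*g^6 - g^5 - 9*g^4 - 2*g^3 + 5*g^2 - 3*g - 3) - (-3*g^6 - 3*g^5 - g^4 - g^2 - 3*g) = -g^6 + 2*g^5 - 8*g^4 - 2*g^3 + 6*g^2 - 3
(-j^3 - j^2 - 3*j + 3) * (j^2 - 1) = -j^5 - j^4 - 2*j^3 + 4*j^2 + 3*j - 3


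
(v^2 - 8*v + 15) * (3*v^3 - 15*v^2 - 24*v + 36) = 3*v^5 - 39*v^4 + 141*v^3 + 3*v^2 - 648*v + 540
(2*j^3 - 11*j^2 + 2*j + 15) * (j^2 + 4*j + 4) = 2*j^5 - 3*j^4 - 34*j^3 - 21*j^2 + 68*j + 60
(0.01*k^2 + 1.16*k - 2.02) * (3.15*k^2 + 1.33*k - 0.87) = 0.0315*k^4 + 3.6673*k^3 - 4.8289*k^2 - 3.6958*k + 1.7574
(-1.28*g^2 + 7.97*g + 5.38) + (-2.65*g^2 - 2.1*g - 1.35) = -3.93*g^2 + 5.87*g + 4.03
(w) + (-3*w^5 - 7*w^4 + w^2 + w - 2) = -3*w^5 - 7*w^4 + w^2 + 2*w - 2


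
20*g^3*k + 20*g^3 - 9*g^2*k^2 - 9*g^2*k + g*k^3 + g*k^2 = (-5*g + k)*(-4*g + k)*(g*k + g)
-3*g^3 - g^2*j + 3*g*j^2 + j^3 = (-g + j)*(g + j)*(3*g + j)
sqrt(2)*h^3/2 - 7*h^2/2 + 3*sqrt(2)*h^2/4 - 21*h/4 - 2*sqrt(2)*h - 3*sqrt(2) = (h + 3/2)*(h - 4*sqrt(2))*(sqrt(2)*h/2 + 1/2)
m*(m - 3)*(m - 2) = m^3 - 5*m^2 + 6*m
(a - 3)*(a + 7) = a^2 + 4*a - 21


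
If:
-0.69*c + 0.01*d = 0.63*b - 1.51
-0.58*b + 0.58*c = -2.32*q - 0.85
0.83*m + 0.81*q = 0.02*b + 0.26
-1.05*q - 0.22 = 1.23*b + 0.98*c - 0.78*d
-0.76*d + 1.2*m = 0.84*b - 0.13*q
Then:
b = -0.03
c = 2.24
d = 1.80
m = 1.22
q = -0.93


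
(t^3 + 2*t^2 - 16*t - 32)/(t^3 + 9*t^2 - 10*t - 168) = (t^2 + 6*t + 8)/(t^2 + 13*t + 42)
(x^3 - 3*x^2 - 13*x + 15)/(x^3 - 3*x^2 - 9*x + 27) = (x^2 - 6*x + 5)/(x^2 - 6*x + 9)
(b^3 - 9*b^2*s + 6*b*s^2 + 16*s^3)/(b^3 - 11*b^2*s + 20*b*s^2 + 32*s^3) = (-b + 2*s)/(-b + 4*s)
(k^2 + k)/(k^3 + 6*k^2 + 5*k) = 1/(k + 5)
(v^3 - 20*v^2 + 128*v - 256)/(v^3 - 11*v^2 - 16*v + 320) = (v - 4)/(v + 5)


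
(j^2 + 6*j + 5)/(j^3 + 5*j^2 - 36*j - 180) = (j + 1)/(j^2 - 36)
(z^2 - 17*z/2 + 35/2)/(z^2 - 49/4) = 2*(z - 5)/(2*z + 7)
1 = 1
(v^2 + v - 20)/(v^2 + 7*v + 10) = (v - 4)/(v + 2)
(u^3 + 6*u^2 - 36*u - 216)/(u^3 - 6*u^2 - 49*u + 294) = (u^2 + 12*u + 36)/(u^2 - 49)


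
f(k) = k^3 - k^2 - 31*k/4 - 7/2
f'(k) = 3*k^2 - 2*k - 31/4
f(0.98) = -11.11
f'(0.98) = -6.83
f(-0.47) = -0.18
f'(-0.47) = -6.15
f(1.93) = -14.99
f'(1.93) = -0.44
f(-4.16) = -60.56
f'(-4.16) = 52.49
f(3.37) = -2.70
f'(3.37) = 19.58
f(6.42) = 170.14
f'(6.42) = 103.06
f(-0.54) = 0.24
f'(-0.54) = -5.80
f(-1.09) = 2.46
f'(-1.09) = -2.01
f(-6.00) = -209.00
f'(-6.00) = 112.25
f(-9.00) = -743.75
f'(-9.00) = 253.25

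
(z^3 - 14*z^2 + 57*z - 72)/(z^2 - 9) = (z^2 - 11*z + 24)/(z + 3)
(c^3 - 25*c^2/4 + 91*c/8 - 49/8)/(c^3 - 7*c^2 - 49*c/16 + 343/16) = 2*(2*c^2 - 9*c + 7)/(4*c^2 - 21*c - 49)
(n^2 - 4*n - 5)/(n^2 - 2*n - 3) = (n - 5)/(n - 3)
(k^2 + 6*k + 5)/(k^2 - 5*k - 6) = (k + 5)/(k - 6)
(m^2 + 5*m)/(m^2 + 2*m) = (m + 5)/(m + 2)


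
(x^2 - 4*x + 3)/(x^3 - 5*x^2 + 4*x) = (x - 3)/(x*(x - 4))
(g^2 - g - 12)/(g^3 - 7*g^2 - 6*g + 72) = 1/(g - 6)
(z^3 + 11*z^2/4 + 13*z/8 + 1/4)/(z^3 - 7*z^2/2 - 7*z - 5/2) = (4*z^2 + 9*z + 2)/(4*(z^2 - 4*z - 5))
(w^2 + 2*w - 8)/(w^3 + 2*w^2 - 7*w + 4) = (w - 2)/(w^2 - 2*w + 1)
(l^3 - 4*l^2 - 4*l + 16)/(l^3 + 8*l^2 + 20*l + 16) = (l^2 - 6*l + 8)/(l^2 + 6*l + 8)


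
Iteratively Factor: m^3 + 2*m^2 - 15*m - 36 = (m + 3)*(m^2 - m - 12) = (m + 3)^2*(m - 4)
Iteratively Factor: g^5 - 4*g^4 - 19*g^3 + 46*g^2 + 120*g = (g)*(g^4 - 4*g^3 - 19*g^2 + 46*g + 120) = g*(g + 3)*(g^3 - 7*g^2 + 2*g + 40) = g*(g - 5)*(g + 3)*(g^2 - 2*g - 8) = g*(g - 5)*(g + 2)*(g + 3)*(g - 4)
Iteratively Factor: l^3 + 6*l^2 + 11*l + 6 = (l + 1)*(l^2 + 5*l + 6) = (l + 1)*(l + 3)*(l + 2)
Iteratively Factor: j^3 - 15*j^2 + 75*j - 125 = (j - 5)*(j^2 - 10*j + 25) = (j - 5)^2*(j - 5)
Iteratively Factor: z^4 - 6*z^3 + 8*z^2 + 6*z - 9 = (z - 3)*(z^3 - 3*z^2 - z + 3) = (z - 3)*(z - 1)*(z^2 - 2*z - 3) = (z - 3)*(z - 1)*(z + 1)*(z - 3)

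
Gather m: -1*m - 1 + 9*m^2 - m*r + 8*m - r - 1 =9*m^2 + m*(7 - r) - r - 2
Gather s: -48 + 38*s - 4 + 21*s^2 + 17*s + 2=21*s^2 + 55*s - 50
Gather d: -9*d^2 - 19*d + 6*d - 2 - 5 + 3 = -9*d^2 - 13*d - 4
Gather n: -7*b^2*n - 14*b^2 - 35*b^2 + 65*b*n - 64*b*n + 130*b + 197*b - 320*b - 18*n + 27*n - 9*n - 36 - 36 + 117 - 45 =-49*b^2 + 7*b + n*(-7*b^2 + b)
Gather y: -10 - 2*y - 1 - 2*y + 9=-4*y - 2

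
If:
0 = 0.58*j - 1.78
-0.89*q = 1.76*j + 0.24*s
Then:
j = 3.07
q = -0.269662921348315*s - 6.06896551724138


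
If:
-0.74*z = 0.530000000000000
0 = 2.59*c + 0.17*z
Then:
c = 0.05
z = -0.72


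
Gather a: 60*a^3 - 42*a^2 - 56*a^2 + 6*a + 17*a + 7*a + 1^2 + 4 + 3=60*a^3 - 98*a^2 + 30*a + 8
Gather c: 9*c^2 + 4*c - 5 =9*c^2 + 4*c - 5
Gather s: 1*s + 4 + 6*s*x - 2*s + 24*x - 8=s*(6*x - 1) + 24*x - 4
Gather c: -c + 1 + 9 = 10 - c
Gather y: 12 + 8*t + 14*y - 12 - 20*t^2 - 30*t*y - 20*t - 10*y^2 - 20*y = -20*t^2 - 12*t - 10*y^2 + y*(-30*t - 6)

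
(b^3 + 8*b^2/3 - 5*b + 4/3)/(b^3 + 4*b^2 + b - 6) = (3*b^2 + 11*b - 4)/(3*(b^2 + 5*b + 6))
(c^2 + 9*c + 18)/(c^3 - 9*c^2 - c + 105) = (c + 6)/(c^2 - 12*c + 35)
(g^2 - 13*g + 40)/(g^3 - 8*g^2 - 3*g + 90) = (g - 8)/(g^2 - 3*g - 18)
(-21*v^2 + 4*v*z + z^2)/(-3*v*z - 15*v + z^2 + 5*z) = (7*v + z)/(z + 5)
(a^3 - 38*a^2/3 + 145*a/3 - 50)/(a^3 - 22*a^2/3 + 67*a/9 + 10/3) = 3*(a - 5)/(3*a + 1)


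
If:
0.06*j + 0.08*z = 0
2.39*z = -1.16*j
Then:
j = 0.00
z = 0.00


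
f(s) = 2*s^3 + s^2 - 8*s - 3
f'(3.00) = 52.00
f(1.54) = -5.64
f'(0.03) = -7.93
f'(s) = 6*s^2 + 2*s - 8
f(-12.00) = -3219.00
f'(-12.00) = 832.00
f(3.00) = 36.00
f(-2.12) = -0.60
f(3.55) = 70.68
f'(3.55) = 74.72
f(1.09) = -7.94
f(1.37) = -6.94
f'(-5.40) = 156.16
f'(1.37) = 6.00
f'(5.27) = 169.18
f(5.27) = 275.34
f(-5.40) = -245.57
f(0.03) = -3.24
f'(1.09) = 1.31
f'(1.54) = 9.31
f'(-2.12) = 14.73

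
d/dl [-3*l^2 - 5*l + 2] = -6*l - 5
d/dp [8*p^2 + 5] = 16*p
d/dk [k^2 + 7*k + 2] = 2*k + 7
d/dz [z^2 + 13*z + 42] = 2*z + 13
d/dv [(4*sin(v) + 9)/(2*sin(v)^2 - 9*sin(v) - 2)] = (-8*sin(v)^2 - 36*sin(v) + 73)*cos(v)/(9*sin(v) + 2*cos(v)^2)^2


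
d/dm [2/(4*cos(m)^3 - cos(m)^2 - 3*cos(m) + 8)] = 8*(-sin(2*m) + 3*sin(3*m))/(-cos(2*m) + 2*cos(3*m) + 15)^2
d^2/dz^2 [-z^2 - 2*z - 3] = -2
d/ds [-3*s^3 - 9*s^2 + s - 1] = -9*s^2 - 18*s + 1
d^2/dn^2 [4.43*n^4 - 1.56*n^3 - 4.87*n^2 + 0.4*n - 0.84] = 53.16*n^2 - 9.36*n - 9.74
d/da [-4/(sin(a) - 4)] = 4*cos(a)/(sin(a) - 4)^2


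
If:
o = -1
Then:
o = -1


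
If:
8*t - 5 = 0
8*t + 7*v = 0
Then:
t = 5/8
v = -5/7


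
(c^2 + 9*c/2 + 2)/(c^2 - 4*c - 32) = (c + 1/2)/(c - 8)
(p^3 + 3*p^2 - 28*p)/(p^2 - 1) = p*(p^2 + 3*p - 28)/(p^2 - 1)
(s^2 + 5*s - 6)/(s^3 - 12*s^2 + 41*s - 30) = (s + 6)/(s^2 - 11*s + 30)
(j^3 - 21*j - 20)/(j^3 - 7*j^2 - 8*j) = (j^2 - j - 20)/(j*(j - 8))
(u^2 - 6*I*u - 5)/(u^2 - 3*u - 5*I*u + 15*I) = (u - I)/(u - 3)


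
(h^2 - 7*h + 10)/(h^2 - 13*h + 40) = (h - 2)/(h - 8)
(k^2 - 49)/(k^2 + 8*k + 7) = (k - 7)/(k + 1)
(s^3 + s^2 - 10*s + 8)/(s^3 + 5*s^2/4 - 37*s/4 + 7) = 4*(s - 2)/(4*s - 7)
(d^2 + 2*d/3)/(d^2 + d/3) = (3*d + 2)/(3*d + 1)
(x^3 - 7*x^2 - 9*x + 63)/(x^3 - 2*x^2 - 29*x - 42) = (x - 3)/(x + 2)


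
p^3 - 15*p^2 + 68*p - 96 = (p - 8)*(p - 4)*(p - 3)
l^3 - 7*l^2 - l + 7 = (l - 7)*(l - 1)*(l + 1)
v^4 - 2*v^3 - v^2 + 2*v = v*(v - 2)*(v - 1)*(v + 1)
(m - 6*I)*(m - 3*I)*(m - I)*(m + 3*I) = m^4 - 7*I*m^3 + 3*m^2 - 63*I*m - 54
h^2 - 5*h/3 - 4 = (h - 3)*(h + 4/3)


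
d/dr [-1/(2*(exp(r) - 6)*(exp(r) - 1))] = (exp(r) - 7/2)/(4*(exp(r) - 6)^2*sinh(r/2)^2)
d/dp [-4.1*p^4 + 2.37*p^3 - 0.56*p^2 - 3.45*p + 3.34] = -16.4*p^3 + 7.11*p^2 - 1.12*p - 3.45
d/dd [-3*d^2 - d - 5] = -6*d - 1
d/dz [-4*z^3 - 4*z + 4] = -12*z^2 - 4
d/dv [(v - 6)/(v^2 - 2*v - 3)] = (v^2 - 2*v - 2*(v - 6)*(v - 1) - 3)/(-v^2 + 2*v + 3)^2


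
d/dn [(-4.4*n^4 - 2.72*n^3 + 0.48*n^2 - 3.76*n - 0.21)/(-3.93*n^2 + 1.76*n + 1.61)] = (34.584*n^5 - 12.5424*n^4 - 37.9104*n^3 - 27.0696*n^2 - 0.105*n - 5.684)/(15.4449*n^4 - 13.8336*n^3 - 9.557*n^2 + 5.6672*n + 2.5921)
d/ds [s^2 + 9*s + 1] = 2*s + 9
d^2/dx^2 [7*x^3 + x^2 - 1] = 42*x + 2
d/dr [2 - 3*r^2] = -6*r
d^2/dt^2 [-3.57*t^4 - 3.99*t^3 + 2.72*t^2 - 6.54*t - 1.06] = -42.84*t^2 - 23.94*t + 5.44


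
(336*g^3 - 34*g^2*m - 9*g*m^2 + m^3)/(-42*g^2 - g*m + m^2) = -8*g + m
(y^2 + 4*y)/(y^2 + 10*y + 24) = y/(y + 6)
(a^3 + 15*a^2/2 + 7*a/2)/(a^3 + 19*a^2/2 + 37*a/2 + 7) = a/(a + 2)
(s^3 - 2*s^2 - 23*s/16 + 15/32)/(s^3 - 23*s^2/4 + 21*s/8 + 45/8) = (8*s^2 - 22*s + 5)/(4*(2*s^2 - 13*s + 15))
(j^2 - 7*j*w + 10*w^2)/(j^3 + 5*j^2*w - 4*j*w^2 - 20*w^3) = (j - 5*w)/(j^2 + 7*j*w + 10*w^2)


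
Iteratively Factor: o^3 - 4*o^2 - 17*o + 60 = (o - 5)*(o^2 + o - 12) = (o - 5)*(o - 3)*(o + 4)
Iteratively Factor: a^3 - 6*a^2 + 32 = (a - 4)*(a^2 - 2*a - 8) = (a - 4)*(a + 2)*(a - 4)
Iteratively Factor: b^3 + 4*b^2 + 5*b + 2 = (b + 1)*(b^2 + 3*b + 2) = (b + 1)^2*(b + 2)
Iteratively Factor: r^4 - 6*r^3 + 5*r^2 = (r)*(r^3 - 6*r^2 + 5*r) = r^2*(r^2 - 6*r + 5) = r^2*(r - 5)*(r - 1)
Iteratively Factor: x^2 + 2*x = (x)*(x + 2)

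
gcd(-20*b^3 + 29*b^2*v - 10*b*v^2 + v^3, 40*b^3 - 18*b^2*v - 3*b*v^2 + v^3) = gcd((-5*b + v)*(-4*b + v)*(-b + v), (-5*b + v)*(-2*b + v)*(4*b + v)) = -5*b + v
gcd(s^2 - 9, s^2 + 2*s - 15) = s - 3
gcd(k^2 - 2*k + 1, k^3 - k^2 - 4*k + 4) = k - 1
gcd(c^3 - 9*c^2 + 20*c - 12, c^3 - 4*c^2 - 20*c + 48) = c^2 - 8*c + 12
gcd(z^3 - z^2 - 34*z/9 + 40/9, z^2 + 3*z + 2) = z + 2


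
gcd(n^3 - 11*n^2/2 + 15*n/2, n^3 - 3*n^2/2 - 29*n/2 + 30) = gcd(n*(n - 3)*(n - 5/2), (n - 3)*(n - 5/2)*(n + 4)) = n^2 - 11*n/2 + 15/2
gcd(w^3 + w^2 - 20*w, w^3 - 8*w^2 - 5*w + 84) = w - 4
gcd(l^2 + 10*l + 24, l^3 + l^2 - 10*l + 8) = l + 4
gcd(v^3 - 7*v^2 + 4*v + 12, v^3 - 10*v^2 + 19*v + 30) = v^2 - 5*v - 6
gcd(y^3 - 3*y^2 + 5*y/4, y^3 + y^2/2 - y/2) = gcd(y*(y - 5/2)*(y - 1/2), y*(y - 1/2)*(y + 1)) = y^2 - y/2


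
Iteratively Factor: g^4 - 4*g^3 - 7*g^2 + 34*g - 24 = (g - 4)*(g^3 - 7*g + 6) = (g - 4)*(g - 1)*(g^2 + g - 6) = (g - 4)*(g - 2)*(g - 1)*(g + 3)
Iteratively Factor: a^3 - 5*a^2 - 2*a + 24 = (a - 3)*(a^2 - 2*a - 8) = (a - 3)*(a + 2)*(a - 4)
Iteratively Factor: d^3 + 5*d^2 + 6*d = (d + 2)*(d^2 + 3*d) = d*(d + 2)*(d + 3)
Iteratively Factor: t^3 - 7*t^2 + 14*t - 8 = (t - 4)*(t^2 - 3*t + 2) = (t - 4)*(t - 1)*(t - 2)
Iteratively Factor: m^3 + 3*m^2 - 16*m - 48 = (m - 4)*(m^2 + 7*m + 12) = (m - 4)*(m + 4)*(m + 3)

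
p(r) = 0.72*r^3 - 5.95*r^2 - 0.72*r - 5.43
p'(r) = 2.16*r^2 - 11.9*r - 0.72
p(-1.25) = -15.23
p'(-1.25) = 17.53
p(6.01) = -68.37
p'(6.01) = 5.78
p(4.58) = -64.37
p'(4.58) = -9.91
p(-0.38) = -6.06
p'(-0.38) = 4.11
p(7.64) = -37.15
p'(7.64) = 34.44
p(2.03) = -25.39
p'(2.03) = -15.98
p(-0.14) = -5.45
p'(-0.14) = 0.99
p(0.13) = -5.62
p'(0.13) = -2.23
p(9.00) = 31.02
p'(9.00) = 67.14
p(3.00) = -41.70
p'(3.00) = -16.98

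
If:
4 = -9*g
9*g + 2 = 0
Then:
No Solution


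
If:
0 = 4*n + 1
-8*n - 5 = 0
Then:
No Solution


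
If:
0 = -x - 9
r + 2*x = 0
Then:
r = 18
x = -9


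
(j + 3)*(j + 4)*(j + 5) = j^3 + 12*j^2 + 47*j + 60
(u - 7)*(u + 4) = u^2 - 3*u - 28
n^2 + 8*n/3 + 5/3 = (n + 1)*(n + 5/3)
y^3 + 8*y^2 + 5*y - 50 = (y - 2)*(y + 5)^2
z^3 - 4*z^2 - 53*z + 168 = (z - 8)*(z - 3)*(z + 7)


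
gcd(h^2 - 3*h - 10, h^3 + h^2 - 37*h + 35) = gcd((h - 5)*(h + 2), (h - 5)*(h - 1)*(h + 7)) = h - 5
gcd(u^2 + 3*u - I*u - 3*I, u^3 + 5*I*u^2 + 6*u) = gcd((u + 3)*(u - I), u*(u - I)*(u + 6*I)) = u - I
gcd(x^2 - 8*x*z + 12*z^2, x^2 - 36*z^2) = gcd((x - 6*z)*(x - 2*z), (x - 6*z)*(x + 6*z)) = x - 6*z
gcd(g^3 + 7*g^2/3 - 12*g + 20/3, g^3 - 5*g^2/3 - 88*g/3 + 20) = g^2 + 13*g/3 - 10/3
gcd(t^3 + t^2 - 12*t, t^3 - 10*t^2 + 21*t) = t^2 - 3*t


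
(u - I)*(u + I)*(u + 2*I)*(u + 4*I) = u^4 + 6*I*u^3 - 7*u^2 + 6*I*u - 8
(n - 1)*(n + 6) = n^2 + 5*n - 6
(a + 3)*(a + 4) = a^2 + 7*a + 12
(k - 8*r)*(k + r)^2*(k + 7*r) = k^4 + k^3*r - 57*k^2*r^2 - 113*k*r^3 - 56*r^4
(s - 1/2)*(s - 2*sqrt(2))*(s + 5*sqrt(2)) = s^3 - s^2/2 + 3*sqrt(2)*s^2 - 20*s - 3*sqrt(2)*s/2 + 10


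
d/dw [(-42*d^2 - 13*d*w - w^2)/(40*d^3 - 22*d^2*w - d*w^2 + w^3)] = (-1444*d^4 - 164*d^3*w + 135*d^2*w^2 + 26*d*w^3 + w^4)/(1600*d^6 - 1760*d^5*w + 404*d^4*w^2 + 124*d^3*w^3 - 43*d^2*w^4 - 2*d*w^5 + w^6)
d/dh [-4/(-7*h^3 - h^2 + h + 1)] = 4*(-21*h^2 - 2*h + 1)/(7*h^3 + h^2 - h - 1)^2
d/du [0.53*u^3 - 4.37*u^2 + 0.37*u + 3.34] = 1.59*u^2 - 8.74*u + 0.37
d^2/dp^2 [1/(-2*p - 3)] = -8/(2*p + 3)^3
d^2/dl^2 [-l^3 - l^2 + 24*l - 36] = -6*l - 2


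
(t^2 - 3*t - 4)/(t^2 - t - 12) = (t + 1)/(t + 3)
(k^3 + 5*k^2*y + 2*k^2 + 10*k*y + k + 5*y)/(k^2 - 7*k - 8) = (k^2 + 5*k*y + k + 5*y)/(k - 8)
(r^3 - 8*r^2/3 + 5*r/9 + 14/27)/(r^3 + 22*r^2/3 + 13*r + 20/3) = (27*r^3 - 72*r^2 + 15*r + 14)/(9*(3*r^3 + 22*r^2 + 39*r + 20))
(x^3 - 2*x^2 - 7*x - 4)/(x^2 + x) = x - 3 - 4/x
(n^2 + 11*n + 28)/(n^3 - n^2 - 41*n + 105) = (n + 4)/(n^2 - 8*n + 15)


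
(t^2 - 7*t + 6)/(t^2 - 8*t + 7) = (t - 6)/(t - 7)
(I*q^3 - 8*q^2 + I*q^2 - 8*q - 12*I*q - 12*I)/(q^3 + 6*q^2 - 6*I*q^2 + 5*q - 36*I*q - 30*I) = (I*q^2 - 8*q - 12*I)/(q^2 + q*(5 - 6*I) - 30*I)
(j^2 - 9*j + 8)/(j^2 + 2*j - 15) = (j^2 - 9*j + 8)/(j^2 + 2*j - 15)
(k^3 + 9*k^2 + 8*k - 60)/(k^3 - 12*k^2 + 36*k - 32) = (k^2 + 11*k + 30)/(k^2 - 10*k + 16)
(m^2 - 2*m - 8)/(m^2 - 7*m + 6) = (m^2 - 2*m - 8)/(m^2 - 7*m + 6)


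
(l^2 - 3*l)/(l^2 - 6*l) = (l - 3)/(l - 6)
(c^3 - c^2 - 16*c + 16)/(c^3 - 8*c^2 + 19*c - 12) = (c + 4)/(c - 3)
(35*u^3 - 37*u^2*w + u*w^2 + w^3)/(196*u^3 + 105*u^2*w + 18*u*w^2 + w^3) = (5*u^2 - 6*u*w + w^2)/(28*u^2 + 11*u*w + w^2)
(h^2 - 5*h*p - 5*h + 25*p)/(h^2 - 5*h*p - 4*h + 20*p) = (h - 5)/(h - 4)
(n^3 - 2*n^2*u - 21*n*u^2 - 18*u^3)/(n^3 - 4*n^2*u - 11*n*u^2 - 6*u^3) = (n + 3*u)/(n + u)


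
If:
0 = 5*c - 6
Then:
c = 6/5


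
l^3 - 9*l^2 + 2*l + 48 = (l - 8)*(l - 3)*(l + 2)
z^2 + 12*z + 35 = (z + 5)*(z + 7)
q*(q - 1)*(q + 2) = q^3 + q^2 - 2*q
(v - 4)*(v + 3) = v^2 - v - 12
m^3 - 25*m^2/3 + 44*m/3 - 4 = (m - 6)*(m - 2)*(m - 1/3)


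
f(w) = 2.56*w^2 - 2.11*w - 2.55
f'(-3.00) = -17.47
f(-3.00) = 26.82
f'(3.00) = 13.25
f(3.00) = 14.16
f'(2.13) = 8.80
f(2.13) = 4.57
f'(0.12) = -1.50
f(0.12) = -2.77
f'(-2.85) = -16.70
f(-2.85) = 24.26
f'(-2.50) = -14.91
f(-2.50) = 18.72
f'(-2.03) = -12.50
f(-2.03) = 12.28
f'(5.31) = 25.08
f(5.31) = 58.43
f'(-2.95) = -17.21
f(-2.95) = 25.95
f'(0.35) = -0.32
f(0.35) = -2.97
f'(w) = 5.12*w - 2.11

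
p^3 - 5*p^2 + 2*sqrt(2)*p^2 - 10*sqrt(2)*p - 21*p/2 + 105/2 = (p - 5)*(p - 3*sqrt(2)/2)*(p + 7*sqrt(2)/2)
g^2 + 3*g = g*(g + 3)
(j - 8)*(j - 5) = j^2 - 13*j + 40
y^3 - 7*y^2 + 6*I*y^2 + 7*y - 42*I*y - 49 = (y - 7)*(y - I)*(y + 7*I)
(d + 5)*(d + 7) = d^2 + 12*d + 35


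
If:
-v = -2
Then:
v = 2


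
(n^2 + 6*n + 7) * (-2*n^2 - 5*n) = -2*n^4 - 17*n^3 - 44*n^2 - 35*n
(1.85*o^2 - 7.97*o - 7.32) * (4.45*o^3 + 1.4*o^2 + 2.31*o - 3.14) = 8.2325*o^5 - 32.8765*o^4 - 39.4585*o^3 - 34.4677*o^2 + 8.1166*o + 22.9848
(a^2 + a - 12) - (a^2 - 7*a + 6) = 8*a - 18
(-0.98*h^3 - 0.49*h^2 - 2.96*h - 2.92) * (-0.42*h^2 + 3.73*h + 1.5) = 0.4116*h^5 - 3.4496*h^4 - 2.0545*h^3 - 10.5494*h^2 - 15.3316*h - 4.38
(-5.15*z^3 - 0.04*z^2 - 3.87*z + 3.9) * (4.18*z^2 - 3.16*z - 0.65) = -21.527*z^5 + 16.1068*z^4 - 12.7027*z^3 + 28.5572*z^2 - 9.8085*z - 2.535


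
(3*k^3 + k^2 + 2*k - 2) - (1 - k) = 3*k^3 + k^2 + 3*k - 3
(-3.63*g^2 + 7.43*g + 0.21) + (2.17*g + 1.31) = -3.63*g^2 + 9.6*g + 1.52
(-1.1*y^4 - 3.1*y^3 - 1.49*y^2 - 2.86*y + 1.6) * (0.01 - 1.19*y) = 1.309*y^5 + 3.678*y^4 + 1.7421*y^3 + 3.3885*y^2 - 1.9326*y + 0.016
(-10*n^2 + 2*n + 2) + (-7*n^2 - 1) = -17*n^2 + 2*n + 1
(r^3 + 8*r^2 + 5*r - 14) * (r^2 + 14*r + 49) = r^5 + 22*r^4 + 166*r^3 + 448*r^2 + 49*r - 686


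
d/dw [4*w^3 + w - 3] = 12*w^2 + 1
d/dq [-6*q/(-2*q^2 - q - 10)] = 12*(5 - q^2)/(4*q^4 + 4*q^3 + 41*q^2 + 20*q + 100)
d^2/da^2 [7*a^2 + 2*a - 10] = 14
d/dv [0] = 0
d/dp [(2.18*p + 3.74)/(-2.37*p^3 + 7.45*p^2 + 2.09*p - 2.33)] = (10.3332*p^3 + 10.3504*p^2 - 55.726*p - 12.896)/(5.6169*p^6 - 35.313*p^5 + 45.5959*p^4 + 42.1852*p^3 - 30.3489*p^2 - 9.7394*p + 5.4289)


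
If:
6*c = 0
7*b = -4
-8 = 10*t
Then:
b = -4/7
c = 0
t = -4/5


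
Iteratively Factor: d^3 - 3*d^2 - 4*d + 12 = (d - 2)*(d^2 - d - 6) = (d - 3)*(d - 2)*(d + 2)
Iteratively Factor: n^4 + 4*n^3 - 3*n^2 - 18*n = (n + 3)*(n^3 + n^2 - 6*n) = (n + 3)^2*(n^2 - 2*n) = n*(n + 3)^2*(n - 2)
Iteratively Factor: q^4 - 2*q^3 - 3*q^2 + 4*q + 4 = (q + 1)*(q^3 - 3*q^2 + 4) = (q + 1)^2*(q^2 - 4*q + 4) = (q - 2)*(q + 1)^2*(q - 2)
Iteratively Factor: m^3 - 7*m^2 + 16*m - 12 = (m - 2)*(m^2 - 5*m + 6) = (m - 2)^2*(m - 3)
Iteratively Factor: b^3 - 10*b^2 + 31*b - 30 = (b - 3)*(b^2 - 7*b + 10) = (b - 5)*(b - 3)*(b - 2)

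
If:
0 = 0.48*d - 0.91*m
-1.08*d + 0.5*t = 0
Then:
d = 0.462962962962963*t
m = 0.244200244200244*t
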